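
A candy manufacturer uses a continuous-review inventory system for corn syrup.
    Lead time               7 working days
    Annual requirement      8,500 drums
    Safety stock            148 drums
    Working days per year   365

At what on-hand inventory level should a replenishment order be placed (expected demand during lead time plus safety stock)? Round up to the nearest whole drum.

Daily demand d = 8,500 / 365 = 23.288 drums/day
Demand during lead time = 23.288 × 7 = 163.01
Reorder point = 163.01 + 148 = 311.01 → round up

312 drums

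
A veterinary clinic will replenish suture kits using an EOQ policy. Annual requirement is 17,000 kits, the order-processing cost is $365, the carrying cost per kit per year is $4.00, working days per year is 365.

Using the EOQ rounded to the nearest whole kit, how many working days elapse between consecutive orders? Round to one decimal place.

37.8 days

Optimal lot size Q* = (2 × 17,000 × $365 / $4)^½ ≈ 1,761.39 → Q = 1,761 kits
Cycle time = (working days × Q)/D = (365 × 1,761) / 17,000 = 37.810 days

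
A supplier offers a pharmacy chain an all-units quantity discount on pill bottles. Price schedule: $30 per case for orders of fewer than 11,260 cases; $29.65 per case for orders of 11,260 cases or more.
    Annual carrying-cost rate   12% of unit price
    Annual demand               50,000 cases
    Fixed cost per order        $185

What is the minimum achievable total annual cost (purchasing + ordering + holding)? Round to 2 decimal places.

H₁ = 12%×$30 = $3.6000;  H₂ = 12%×$29.65 = $3.5580
EOQ₁ = √(2×50,000×185/3.6000) = 2,266.91  (< 11,260, feasible at tier 1)
EOQ₂ = √(2×50,000×185/3.5580) = 2,280.25  (< 11,260 → use Q = 11,260 at tier-2 price)
TC(tier 1 (EOQ₁), Q≈2,266.9) = $1,508,160.88
TC(tier 2, Q≈11,260.0) = $1,503,353.03
Minimum at tier 2: $1,503,353.03

$1,503,353.03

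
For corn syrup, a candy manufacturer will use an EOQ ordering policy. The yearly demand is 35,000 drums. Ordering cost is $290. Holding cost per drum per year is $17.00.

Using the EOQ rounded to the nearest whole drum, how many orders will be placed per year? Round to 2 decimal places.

2DS/H = 2·35,000·290/17 = 1,194,117.65
EOQ = √1,194,117.65 ≈ 1,092.76 → Q = 1,093
Orders per year = D/Q = 35,000 / 1,093 = 32.022

32.02 orders per year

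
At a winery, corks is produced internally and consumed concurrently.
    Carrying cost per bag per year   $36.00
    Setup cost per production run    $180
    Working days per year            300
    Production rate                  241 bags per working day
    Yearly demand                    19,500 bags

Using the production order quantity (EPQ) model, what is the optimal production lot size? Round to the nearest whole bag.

517 bags

Daily demand d = 19,500/300 = 65.000; p = 241; 1 − d/p = 0.73029
EPQ = √(2DS / (H(1 − d/p)))
    = √(2 × 19,500 × 180 / (36 × 0.73029)) ≈ 516.74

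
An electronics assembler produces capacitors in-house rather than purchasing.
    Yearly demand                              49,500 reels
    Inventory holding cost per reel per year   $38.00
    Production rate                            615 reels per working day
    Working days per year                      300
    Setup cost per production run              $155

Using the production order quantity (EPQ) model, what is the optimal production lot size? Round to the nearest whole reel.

Daily demand d = 49,500/300 = 165.000; p = 615; 1 − d/p = 0.73171
EPQ = √(2DS / (H(1 − d/p)))
    = √(2 × 49,500 × 155 / (38 × 0.73171)) ≈ 742.89

743 reels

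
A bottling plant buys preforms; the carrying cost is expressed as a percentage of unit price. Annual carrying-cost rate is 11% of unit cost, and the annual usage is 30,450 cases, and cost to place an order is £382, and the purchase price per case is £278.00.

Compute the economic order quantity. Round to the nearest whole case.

872 cases

Holding cost per case per year: H = 11% × £278 = £30.5800
EOQ = √(2DS/H) = √(2 × 30,450 × 382 / 30.58)
    = √(760,752.13) ≈ 872.21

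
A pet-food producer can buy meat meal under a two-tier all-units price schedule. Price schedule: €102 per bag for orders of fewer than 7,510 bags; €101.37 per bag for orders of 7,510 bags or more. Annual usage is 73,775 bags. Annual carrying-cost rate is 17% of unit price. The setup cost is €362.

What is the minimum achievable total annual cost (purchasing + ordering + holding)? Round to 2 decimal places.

H₁ = 17%×€102 = €17.3400;  H₂ = 17%×€101.37 = €17.2329
EOQ₁ = √(2×73,775×362/17.3400) = 1,755.09  (< 7,510, feasible at tier 1)
EOQ₂ = √(2×73,775×362/17.2329) = 1,760.54  (< 7,510 → use Q = 7,510 at tier-2 price)
TC(tier 1 (EOQ₁), Q≈1,755.1) = €7,555,483.26
TC(tier 2, Q≈7,510.0) = €7,546,837.42
Minimum at tier 2: €7,546,837.42

€7,546,837.42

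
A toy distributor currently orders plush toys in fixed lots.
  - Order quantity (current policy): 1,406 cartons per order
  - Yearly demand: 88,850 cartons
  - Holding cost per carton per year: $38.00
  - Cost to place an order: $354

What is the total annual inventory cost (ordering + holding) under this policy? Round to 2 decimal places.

$49,084.48

Annual ordering cost = (D/Q)·S = (88,850/1,406) × 354 = $22,370.48
Annual holding cost  = (Q/2)·H = (1,406/2) × 38 = $26,714.00
Total = $22,370.48 + $26,714.00 = $49,084.48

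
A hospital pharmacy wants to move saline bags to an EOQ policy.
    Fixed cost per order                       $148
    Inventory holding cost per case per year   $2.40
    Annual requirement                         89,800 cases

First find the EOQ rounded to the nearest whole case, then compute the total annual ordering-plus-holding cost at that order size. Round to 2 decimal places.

$7,987.11

EOQ = √(2DS/H) = √(2 × 89,800 × 148 / 2.4)
    = √(11,075,333.33) ≈ 3,327.96 → Q = 3,328 cases
Orders/yr = 89,800/3,328 = 26.983; ordering cost = 26.983 × $148 = $3,993.51
Average inventory = 3,328/2 = 1664; holding cost = 1664 × $2.4 = $3,993.60
Total = $3,993.51 + $3,993.60 = $7,987.11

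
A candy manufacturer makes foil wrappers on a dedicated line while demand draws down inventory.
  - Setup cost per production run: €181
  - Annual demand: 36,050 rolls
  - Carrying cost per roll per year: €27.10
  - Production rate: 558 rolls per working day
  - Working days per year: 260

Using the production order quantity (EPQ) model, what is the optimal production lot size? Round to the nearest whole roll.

d = 36,050/260 = 138.6538 rolls/day;  effective holding cost H(1 − d/p) = 27.1·(1 − 138.6538/558) = 20.36609
Q* = √(2DS / H_eff) = √(2·36,050·181 / 20.36609) ≈ 800.48

800 rolls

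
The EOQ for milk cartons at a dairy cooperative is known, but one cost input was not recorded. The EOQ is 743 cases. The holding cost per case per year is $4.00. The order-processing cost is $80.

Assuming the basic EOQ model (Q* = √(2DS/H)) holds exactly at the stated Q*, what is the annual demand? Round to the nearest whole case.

13,801 cases per year

From Q* = √(2DS/H) ⇒ Q*² = 2DS/H.
D = Q²H / (2S) = 743² × 4 / (2 × 80) = 13,801.23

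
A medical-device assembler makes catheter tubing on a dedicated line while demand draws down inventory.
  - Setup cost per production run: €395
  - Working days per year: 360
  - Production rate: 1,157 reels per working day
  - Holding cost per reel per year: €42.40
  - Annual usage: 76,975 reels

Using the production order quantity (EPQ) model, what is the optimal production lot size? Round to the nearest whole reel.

d = 76,975/360 = 213.8194 reels/day;  effective holding cost H(1 − d/p) = 42.4·(1 − 213.8194/1157) = 34.56427
Q* = √(2DS / H_eff) = √(2·76,975·395 / 34.56427) ≈ 1,326.40

1,326 reels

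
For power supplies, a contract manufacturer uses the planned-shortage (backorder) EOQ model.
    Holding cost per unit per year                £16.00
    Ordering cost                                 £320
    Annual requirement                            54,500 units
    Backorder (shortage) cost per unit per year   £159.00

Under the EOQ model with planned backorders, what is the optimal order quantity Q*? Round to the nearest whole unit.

1,549 units

Q* = √(2DS/H) · √((H + b)/b)
   = √(2 × 54,500 × 320 / 16) · √((16 + 159) / 159)
   = 1,476.482 × 1.0491 ≈ 1,548.99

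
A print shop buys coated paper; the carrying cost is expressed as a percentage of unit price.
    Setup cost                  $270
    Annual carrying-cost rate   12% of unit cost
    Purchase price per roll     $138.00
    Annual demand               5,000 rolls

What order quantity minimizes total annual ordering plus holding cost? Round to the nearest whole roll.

H = i·C = 0.12 × $138 = $16.5600 per roll-year
EOQ = √(2DS/H) = √(2 × 5,000 × 270 / 16.56)
    = √(163,043.48) ≈ 403.79

404 rolls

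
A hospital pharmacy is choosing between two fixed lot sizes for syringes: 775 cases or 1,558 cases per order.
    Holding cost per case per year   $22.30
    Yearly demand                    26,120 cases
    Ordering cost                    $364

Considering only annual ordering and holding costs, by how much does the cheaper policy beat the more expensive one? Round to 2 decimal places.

For each Q, cost = (D/Q)·S + (Q/2)·H.
TC(775) = (26,120/775)×364 + (775/2)×22.3 = $20,909.22
TC(1,558) = (26,120/1,558)×364 + (1,558/2)×22.3 = $23,474.19
|ΔTC| = |$20,909.22 − $23,474.19| = $2,564.97

$2,564.97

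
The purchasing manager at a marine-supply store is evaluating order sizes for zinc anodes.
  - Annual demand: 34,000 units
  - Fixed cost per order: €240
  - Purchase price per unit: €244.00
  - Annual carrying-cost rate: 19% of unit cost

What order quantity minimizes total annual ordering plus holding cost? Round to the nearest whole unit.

Carrying cost H = €244 × 19% = €46.3600/unit/yr
Q* = √(2·D·S / H) = √(2·34,000·240 / 46.36) = √352,027.6 ≈ 593.32

593 units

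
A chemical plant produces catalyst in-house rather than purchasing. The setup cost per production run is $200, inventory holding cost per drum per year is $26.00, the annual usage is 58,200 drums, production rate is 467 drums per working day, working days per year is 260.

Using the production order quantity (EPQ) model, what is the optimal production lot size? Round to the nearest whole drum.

1,311 drums

d = 58,200/260 = 223.8462 drums/day;  effective holding cost H(1 − d/p) = 26·(1 − 223.8462/467) = 13.53747
Q* = √(2DS / H_eff) = √(2·58,200·200 / 13.53747) ≈ 1,311.36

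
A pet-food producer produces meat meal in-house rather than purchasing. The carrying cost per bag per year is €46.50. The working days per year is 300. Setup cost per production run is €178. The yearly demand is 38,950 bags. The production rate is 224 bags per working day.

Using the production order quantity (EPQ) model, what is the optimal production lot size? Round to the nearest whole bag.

d = 38,950/300 = 129.8333 bags/day;  effective holding cost H(1 − d/p) = 46.5·(1 − 129.8333/224) = 19.54799
Q* = √(2DS / H_eff) = √(2·38,950·178 / 19.54799) ≈ 842.22

842 bags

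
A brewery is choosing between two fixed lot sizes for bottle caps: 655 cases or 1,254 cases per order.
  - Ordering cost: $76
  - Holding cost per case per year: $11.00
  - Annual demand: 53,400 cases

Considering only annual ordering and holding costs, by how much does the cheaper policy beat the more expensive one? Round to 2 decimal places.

$334.83

Annual cost at Q: ordering D·S/Q plus holding Q·H/2.
TC(655) = (53,400/655)×76 + (655/2)×11 = $9,798.53
TC(1,254) = (53,400/1,254)×76 + (1,254/2)×11 = $10,133.36
Cheaper: Q = 655.  Difference = $334.83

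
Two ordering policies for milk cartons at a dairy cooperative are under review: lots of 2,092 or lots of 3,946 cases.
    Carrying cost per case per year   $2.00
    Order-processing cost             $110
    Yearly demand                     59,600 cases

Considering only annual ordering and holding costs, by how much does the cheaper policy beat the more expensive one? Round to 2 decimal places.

$381.59

Annual cost at Q: ordering D·S/Q plus holding Q·H/2.
TC(2,092) = (59,600/2,092)×110 + (2,092/2)×2 = $5,225.84
TC(3,946) = (59,600/3,946)×110 + (3,946/2)×2 = $5,607.43
|ΔTC| = |$5,225.84 − $5,607.43| = $381.59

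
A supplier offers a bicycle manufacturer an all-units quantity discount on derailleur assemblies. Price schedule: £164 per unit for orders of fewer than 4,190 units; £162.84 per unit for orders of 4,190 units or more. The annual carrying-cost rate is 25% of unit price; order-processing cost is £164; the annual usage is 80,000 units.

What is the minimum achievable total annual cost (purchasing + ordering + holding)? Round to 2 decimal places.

H₁ = 25%×£164 = £41.0000;  H₂ = 25%×£162.84 = £40.7100
EOQ₁ = √(2×80,000×164/41.0000) = 800.00  (< 4,190, feasible at tier 1)
EOQ₂ = √(2×80,000×164/40.7100) = 802.84  (< 4,190 → use Q = 4,190 at tier-2 price)
TC(tier 1 (EOQ₁), Q≈800.0) = £13,152,800.00
TC(tier 2, Q≈4,190.0) = £13,115,618.71
Minimum at tier 2: £13,115,618.71

£13,115,618.71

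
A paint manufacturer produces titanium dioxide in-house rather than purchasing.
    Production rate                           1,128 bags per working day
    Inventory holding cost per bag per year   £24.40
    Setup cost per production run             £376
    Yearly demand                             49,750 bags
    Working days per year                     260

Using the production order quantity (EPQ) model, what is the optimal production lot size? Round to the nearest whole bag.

d = 49,750/260 = 191.3462 bags/day;  effective holding cost H(1 − d/p) = 24.4·(1 − 191.3462/1128) = 20.26095
Q* = √(2DS / H_eff) = √(2·49,750·376 / 20.26095) ≈ 1,358.86

1,359 bags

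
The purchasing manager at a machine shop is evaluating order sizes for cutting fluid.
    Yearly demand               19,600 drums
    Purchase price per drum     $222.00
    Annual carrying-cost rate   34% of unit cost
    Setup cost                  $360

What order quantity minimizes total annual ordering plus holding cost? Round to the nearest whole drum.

H = i·C = 0.34 × $222 = $75.4800 per drum-year
Optimal lot size Q* = (2 × 19,600 × $360 / $75.48)^½ ≈ 432.39

432 drums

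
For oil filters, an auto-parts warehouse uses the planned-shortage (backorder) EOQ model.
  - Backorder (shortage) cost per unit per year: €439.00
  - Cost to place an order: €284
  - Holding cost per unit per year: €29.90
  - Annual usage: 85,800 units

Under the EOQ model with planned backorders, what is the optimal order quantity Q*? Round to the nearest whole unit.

Basic EOQ = √(2·85,800·284/29.9) = 1,276.680
Backorder adjustment √((H+b)/b) = √((29.9+439)/439) = 1.0335
Q* = 1,276.680 × 1.0335 ≈ 1,319.44

1,319 units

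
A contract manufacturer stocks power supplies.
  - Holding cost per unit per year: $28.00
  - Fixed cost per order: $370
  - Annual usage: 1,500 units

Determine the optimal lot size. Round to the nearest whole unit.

199 units

EOQ = √(2DS/H) = √(2 × 1,500 × 370 / 28)
    = √(39,642.86) ≈ 199.11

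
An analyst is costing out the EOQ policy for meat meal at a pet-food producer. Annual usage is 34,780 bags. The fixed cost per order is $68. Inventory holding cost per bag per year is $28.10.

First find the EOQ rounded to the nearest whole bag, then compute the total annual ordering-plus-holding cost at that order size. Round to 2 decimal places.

EOQ = √(2DS/H) = √(2 × 34,780 × 68 / 28.1)
    = √(168,330.25) ≈ 410.28 → Q = 410 bags
Orders/yr = 34,780/410 = 84.829; ordering cost = 84.829 × $68 = $5,768.39
Average inventory = 410/2 = 205; holding cost = 205 × $28.1 = $5,760.50
Total = $5,768.39 + $5,760.50 = $11,528.89

$11,528.89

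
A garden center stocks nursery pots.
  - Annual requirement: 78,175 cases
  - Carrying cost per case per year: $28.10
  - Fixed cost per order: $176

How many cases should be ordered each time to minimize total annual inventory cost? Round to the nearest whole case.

990 cases

Q* = √(2·D·S / H) = √(2·78,175·176 / 28.1) = √979,274.0 ≈ 989.58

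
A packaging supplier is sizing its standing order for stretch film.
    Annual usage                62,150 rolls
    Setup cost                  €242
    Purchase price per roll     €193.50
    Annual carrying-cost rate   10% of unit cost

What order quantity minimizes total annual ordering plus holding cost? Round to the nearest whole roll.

1,247 rolls

H = i·C = 0.1 × €193.5 = €19.3500 per roll-year
Optimal lot size Q* = (2 × 62,150 × €242 / €19.35)^½ ≈ 1,246.82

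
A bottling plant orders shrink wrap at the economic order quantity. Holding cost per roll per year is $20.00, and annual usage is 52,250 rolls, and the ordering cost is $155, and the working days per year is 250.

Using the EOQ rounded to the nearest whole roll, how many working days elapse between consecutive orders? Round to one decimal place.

4.3 days

Optimal lot size Q* = (2 × 52,250 × $155 / $20)^½ ≈ 899.93 → Q = 900 rolls
Days between orders = 250 / (D/Q) = 250 / 58.056 ≈ 4.306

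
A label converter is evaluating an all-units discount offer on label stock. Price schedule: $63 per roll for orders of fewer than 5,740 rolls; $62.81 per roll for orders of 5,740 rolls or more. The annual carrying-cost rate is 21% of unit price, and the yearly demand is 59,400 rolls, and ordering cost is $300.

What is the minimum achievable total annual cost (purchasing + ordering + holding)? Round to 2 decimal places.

H₁ = 21%×$63 = $13.2300;  H₂ = 21%×$62.81 = $13.1901
EOQ₁ = √(2×59,400×300/13.2300) = 1,641.30  (< 5,740, feasible at tier 1)
EOQ₂ = √(2×59,400×300/13.1901) = 1,643.78  (< 5,740 → use Q = 5,740 at tier-2 price)
TC(tier 1 (EOQ₁), Q≈1,641.3) = $3,763,914.45
TC(tier 2, Q≈5,740.0) = $3,771,874.12
Minimum at tier 1 (EOQ₁): $3,763,914.45

$3,763,914.45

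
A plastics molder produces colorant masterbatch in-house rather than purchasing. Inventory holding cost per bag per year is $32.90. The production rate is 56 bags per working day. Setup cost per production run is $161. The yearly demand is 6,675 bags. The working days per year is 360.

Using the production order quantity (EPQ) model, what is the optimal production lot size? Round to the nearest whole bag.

Daily demand d = 6,675/360 = 18.542; p = 56; 1 − d/p = 0.66890
EPQ = √(2DS / (H(1 − d/p)))
    = √(2 × 6,675 × 161 / (32.9 × 0.66890)) ≈ 312.52

313 bags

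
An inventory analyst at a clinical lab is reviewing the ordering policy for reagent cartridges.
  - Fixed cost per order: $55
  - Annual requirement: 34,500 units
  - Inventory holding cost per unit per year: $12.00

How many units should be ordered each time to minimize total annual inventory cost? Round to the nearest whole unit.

562 units

Q* = √(2·D·S / H) = √(2·34,500·55 / 12) = √316,250.0 ≈ 562.36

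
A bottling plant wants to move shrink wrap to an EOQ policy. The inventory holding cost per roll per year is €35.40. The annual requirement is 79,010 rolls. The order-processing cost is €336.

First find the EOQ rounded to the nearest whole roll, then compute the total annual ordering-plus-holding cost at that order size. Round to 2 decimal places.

€43,353.81

Optimal lot size Q* = (2 × 79,010 × €336 / €35.4)^½ ≈ 1,224.68 → Q = 1,225 rolls
Ordering: D/Q × S = 79,010/1,225 × €336 = €21,671.31
Holding:  Q/2 × H = 1,225/2 × €35.4 = €21,682.50
Total = €21,671.31 + €21,682.50 = €43,353.81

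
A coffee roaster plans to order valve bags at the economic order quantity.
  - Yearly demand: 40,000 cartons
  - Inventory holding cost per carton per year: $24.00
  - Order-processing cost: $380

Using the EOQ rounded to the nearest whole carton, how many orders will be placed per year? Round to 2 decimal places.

Optimal lot size Q* = (2 × 40,000 × $380 / $24)^½ ≈ 1,125.46 → Q = 1,125
N = D/Q = 40,000/1,125 ≈ 35.556 orders/yr

35.56 orders per year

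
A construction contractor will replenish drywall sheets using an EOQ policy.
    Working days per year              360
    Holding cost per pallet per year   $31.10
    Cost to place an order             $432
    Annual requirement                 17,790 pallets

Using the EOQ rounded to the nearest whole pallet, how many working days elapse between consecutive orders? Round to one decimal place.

14.2 days

EOQ = √(2DS/H) = √(2 × 17,790 × 432 / 31.1)
    = √(494,230.23) ≈ 703.02 → Q = 703 pallets
T = Q/D × 360 days = 703/17,790 × 360 = 14.226 days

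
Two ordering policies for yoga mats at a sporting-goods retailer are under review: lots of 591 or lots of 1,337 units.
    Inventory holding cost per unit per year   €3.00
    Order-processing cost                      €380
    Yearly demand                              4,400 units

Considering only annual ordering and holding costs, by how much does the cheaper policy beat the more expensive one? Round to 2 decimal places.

For each Q, cost = (D/Q)·S + (Q/2)·H.
TC(591) = (4,400/591)×380 + (591/2)×3 = €3,715.60
TC(1,337) = (4,400/1,337)×380 + (1,337/2)×3 = €3,256.06
|ΔTC| = |€3,715.60 − €3,256.06| = €459.54

€459.54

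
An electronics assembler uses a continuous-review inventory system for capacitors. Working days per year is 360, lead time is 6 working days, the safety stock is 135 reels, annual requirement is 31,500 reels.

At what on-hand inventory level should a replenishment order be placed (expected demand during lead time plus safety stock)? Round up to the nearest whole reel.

660 reels

Daily demand d = 31,500 / 360 = 87.500 reels/day
Demand during lead time = 87.500 × 6 = 525.00
Reorder point = 525.00 + 135 = 660.00 → round up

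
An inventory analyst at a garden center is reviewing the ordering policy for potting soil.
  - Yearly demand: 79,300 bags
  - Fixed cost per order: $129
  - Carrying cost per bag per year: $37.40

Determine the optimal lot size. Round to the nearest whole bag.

740 bags

2DS/H = 2·79,300·129/37.4 = 547,042.78
EOQ = √547,042.78 ≈ 739.62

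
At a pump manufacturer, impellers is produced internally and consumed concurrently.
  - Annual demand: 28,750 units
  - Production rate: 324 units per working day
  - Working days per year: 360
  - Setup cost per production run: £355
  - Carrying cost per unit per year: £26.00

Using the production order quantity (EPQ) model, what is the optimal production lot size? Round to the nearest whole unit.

1,021 units

d = 28,750/360 = 79.8611 units/day;  effective holding cost H(1 − d/p) = 26·(1 − 79.8611/324) = 19.59139
Q* = √(2DS / H_eff) = √(2·28,750·355 / 19.59139) ≈ 1,020.74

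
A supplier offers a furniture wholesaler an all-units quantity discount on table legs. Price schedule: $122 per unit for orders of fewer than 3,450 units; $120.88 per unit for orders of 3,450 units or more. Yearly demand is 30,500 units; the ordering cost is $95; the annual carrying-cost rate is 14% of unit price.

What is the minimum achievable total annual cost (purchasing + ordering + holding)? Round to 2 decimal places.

H₁ = 14%×$122 = $17.0800;  H₂ = 14%×$120.88 = $16.9232
EOQ₁ = √(2×30,500×95/17.0800) = 582.48  (< 3,450, feasible at tier 1)
EOQ₂ = √(2×30,500×95/16.9232) = 585.17  (< 3,450 → use Q = 3,450 at tier-2 price)
TC(tier 1 (EOQ₁), Q≈582.5) = $3,730,948.80
TC(tier 2, Q≈3,450.0) = $3,716,872.38
Minimum at tier 2: $3,716,872.38

$3,716,872.38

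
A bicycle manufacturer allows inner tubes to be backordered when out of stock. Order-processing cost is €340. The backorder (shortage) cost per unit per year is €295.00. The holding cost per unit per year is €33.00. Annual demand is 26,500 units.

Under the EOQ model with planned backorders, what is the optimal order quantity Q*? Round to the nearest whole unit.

779 units

Q* = √(2DS/H) · √((H + b)/b)
   = √(2 × 26,500 × 340 / 33) · √((33 + 295) / 295)
   = 738.959 × 1.0544 ≈ 779.20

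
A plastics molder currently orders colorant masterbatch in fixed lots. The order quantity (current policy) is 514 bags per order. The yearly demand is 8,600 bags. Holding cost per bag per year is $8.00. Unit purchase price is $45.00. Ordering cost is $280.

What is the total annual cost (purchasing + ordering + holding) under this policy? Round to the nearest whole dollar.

Orders/yr = 8,600/514 = 16.732; ordering cost = 16.732 × $280 = $4,684.82
Average inventory = 514/2 = 257; holding cost = 257 × $8 = $2,056.00
Purchase cost = D·C = 8,600 × 45 = $387,000.00
Total = $4,684.82 + $2,056.00 + $387,000.00 = $393,740.82

$393,741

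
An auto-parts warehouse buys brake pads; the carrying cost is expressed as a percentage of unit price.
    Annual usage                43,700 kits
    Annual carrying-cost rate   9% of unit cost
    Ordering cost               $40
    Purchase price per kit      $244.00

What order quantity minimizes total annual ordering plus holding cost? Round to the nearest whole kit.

399 kits

Holding cost per kit per year: H = 9% × $244 = $21.9600
2DS/H = 2·43,700·40/21.96 = 159,198.54
EOQ = √159,198.54 ≈ 399.00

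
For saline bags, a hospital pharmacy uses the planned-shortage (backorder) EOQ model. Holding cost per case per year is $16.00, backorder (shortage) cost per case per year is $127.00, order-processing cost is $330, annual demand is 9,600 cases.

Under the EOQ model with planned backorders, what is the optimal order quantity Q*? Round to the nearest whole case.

668 cases

Q* = √(2DS/H) · √((H + b)/b)
   = √(2 × 9,600 × 330 / 16) · √((16 + 127) / 127)
   = 629.285 × 1.0611 ≈ 667.75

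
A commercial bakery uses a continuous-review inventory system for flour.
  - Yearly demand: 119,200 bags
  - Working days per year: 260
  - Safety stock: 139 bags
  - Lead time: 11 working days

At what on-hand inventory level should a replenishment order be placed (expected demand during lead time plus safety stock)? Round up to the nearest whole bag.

Daily demand d = 119,200 / 260 = 458.462 bags/day
Demand during lead time = 458.462 × 11 = 5,043.08
Reorder point = 5,043.08 + 139 = 5,182.08 → round up

5,183 bags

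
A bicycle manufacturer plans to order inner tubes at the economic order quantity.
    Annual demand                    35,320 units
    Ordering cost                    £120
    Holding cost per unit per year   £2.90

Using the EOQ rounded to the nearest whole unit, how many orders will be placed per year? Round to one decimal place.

Optimal lot size Q* = (2 × 35,320 × £120 / £2.9)^½ ≈ 1,709.69 → Q = 1,710
N = D/Q = 35,320/1,710 ≈ 20.655 orders/yr

20.7 orders per year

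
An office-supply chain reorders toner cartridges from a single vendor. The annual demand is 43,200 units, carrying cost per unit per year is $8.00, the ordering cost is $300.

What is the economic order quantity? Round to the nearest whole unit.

EOQ = √(2DS/H) = √(2 × 43,200 × 300 / 8)
    = √(3,240,000.00) ≈ 1,800.00

1,800 units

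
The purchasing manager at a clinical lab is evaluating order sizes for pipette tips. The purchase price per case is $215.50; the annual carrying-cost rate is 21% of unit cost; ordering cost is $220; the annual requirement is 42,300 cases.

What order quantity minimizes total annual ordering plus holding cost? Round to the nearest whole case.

641 cases

Holding cost per case per year: H = 21% × $215.5 = $45.2550
Q* = √(2·D·S / H) = √(2·42,300·220 / 45.255) = √411,269.5 ≈ 641.30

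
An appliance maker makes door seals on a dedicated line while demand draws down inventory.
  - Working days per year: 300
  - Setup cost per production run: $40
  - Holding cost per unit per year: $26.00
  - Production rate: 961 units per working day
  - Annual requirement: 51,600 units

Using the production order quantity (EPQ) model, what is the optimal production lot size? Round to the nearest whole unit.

440 units

Daily demand d = 51,600/300 = 172.000; p = 961; 1 − d/p = 0.82102
EPQ = √(2DS / (H(1 − d/p)))
    = √(2 × 51,600 × 40 / (26 × 0.82102)) ≈ 439.75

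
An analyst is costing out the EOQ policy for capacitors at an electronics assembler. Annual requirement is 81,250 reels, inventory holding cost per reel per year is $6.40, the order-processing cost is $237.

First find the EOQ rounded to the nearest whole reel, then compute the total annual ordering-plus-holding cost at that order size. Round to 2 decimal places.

$15,699.68

EOQ = √(2DS/H) = √(2 × 81,250 × 237 / 6.4)
    = √(6,017,578.12) ≈ 2,453.08 → Q = 2,453 reels
Ordering: D/Q × S = 81,250/2,453 × $237 = $7,850.08
Holding:  Q/2 × H = 2,453/2 × $6.4 = $7,849.60
Total = $7,850.08 + $7,849.60 = $15,699.68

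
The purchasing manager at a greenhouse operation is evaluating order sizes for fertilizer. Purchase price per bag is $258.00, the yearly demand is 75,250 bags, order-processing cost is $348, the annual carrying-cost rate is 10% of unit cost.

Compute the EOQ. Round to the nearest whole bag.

1,425 bags

Holding cost per bag per year: H = 10% × $258 = $25.8000
Optimal lot size Q* = (2 × 75,250 × $348 / $25.8)^½ ≈ 1,424.78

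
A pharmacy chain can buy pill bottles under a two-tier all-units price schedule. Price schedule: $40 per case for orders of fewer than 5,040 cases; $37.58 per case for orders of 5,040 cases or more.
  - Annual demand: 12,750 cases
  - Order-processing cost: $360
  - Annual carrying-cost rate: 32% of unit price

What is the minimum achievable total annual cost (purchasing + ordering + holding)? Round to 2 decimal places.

$510,360.23

H₁ = 32%×$40 = $12.8000;  H₂ = 32%×$37.58 = $12.0256
EOQ₁ = √(2×12,750×360/12.8000) = 846.87  (< 5,040, feasible at tier 1)
EOQ₂ = √(2×12,750×360/12.0256) = 873.71  (< 5,040 → use Q = 5,040 at tier-2 price)
TC(tier 1 (EOQ₁), Q≈846.9) = $520,839.93
TC(tier 2, Q≈5,040.0) = $510,360.23
Minimum at tier 2: $510,360.23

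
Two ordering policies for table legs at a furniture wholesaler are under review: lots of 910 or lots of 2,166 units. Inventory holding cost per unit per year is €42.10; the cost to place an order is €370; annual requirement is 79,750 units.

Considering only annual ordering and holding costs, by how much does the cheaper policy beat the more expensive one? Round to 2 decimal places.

Annual cost at Q: ordering D·S/Q plus holding Q·H/2.
TC(910) = (79,750/910)×370 + (910/2)×42.1 = €51,581.32
TC(2,166) = (79,750/2,166)×370 + (2,166/2)×42.1 = €59,217.34
Lots of 910 are cheaper by €7,636.01.

€7,636.01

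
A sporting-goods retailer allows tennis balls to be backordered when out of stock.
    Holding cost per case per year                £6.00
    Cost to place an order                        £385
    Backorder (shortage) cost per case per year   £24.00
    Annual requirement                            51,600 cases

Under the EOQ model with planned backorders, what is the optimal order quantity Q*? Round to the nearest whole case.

2,877 cases

Basic EOQ = √(2·51,600·385/6) = 2,573.325
Backorder adjustment √((H+b)/b) = √((6+24)/24) = 1.1180
Q* = 2,573.325 × 1.1180 ≈ 2,877.06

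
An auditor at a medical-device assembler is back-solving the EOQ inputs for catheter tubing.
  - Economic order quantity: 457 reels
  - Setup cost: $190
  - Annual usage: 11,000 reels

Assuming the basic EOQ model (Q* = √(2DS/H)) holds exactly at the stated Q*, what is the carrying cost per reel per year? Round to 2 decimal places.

$20.01

Since Q* = (2DS/H)^½, squaring gives Q*²·H = 2DS.
H = 2DS / Q² = 2 × 11,000 × 190 / 457² = 20.0145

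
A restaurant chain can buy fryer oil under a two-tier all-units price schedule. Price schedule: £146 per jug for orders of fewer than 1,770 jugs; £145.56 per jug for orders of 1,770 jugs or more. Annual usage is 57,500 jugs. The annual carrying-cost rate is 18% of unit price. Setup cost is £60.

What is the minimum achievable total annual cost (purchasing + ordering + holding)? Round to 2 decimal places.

£8,394,836.86

H₁ = 18%×£146 = £26.2800;  H₂ = 18%×£145.56 = £26.2008
EOQ₁ = √(2×57,500×60/26.2800) = 512.40  (< 1,770, feasible at tier 1)
EOQ₂ = √(2×57,500×60/26.2008) = 513.18  (< 1,770 → use Q = 1,770 at tier-2 price)
TC(tier 1 (EOQ₁), Q≈512.4) = £8,408,465.96
TC(tier 2, Q≈1,770.0) = £8,394,836.86
Minimum at tier 2: £8,394,836.86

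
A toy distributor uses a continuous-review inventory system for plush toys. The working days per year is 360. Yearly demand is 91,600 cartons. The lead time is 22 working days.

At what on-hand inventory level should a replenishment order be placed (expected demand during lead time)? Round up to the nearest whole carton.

Daily demand d = 91,600 / 360 = 254.444 cartons/day
Demand during lead time = 254.444 × 22 = 5,597.78
Reorder point = 5,597.78 → round up

5,598 cartons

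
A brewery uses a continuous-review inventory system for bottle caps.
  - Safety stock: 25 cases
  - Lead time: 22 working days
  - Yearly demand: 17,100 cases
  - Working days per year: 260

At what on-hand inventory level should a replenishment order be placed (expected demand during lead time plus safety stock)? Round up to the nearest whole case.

Daily demand d = 17,100 / 260 = 65.769 cases/day
Demand during lead time = 65.769 × 22 = 1,446.92
Reorder point = 1,446.92 + 25 = 1,471.92 → round up

1,472 cases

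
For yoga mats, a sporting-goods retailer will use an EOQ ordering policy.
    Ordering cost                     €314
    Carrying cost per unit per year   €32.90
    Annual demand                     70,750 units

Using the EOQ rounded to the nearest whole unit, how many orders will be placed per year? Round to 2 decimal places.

60.89 orders per year

Q* = √(2·D·S / H) = √(2·70,750·314 / 32.9) = √1,350,486.3 ≈ 1,162.10 → Q = 1,162
N = D/Q = 70,750/1,162 ≈ 60.886 orders/yr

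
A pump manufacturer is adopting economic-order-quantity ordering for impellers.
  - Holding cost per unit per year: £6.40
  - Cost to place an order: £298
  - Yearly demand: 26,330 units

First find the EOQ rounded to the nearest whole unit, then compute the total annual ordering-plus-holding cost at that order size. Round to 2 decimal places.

Optimal lot size Q* = (2 × 26,330 × £298 / £6.4)^½ ≈ 1,565.88 → Q = 1,566 units
Annual ordering cost = (D/Q)·S = (26,330/1,566) × 298 = £5,010.43
Annual holding cost  = (Q/2)·H = (1,566/2) × 6.4 = £5,011.20
Total = £5,010.43 + £5,011.20 = £10,021.63

£10,021.63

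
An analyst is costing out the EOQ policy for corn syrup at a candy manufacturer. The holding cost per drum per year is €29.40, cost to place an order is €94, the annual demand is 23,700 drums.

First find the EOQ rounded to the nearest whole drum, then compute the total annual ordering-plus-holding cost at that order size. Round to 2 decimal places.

€11,445.29

2DS/H = 2·23,700·94/29.4 = 151,551.02
EOQ = √151,551.02 ≈ 389.30 → Q = 389 drums
Ordering: D/Q × S = 23,700/389 × €94 = €5,726.99
Holding:  Q/2 × H = 389/2 × €29.4 = €5,718.30
Total = €5,726.99 + €5,718.30 = €11,445.29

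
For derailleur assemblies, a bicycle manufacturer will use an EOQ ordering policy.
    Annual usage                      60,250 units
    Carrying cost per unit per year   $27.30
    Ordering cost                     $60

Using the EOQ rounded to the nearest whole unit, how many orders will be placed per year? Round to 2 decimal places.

2DS/H = 2·60,250·60/27.3 = 264,835.16
EOQ = √264,835.16 ≈ 514.62 → Q = 515
N = D/Q = 60,250/515 ≈ 116.990 orders/yr

116.99 orders per year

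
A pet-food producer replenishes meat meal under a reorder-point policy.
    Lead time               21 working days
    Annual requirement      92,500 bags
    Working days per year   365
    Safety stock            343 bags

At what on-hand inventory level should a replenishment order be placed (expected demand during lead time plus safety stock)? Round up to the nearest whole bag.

Daily demand d = 92,500 / 365 = 253.425 bags/day
Demand during lead time = 253.425 × 21 = 5,321.92
Reorder point = 5,321.92 + 343 = 5,664.92 → round up

5,665 bags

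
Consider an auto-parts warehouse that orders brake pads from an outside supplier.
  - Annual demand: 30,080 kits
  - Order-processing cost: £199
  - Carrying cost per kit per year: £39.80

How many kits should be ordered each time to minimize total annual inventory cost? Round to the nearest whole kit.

EOQ = √(2DS/H) = √(2 × 30,080 × 199 / 39.8)
    = √(300,800.00) ≈ 548.45

548 kits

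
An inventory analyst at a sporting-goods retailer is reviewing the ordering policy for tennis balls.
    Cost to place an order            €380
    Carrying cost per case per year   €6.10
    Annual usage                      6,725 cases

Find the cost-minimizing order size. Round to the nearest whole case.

Optimal lot size Q* = (2 × 6,725 × €380 / €6.1)^½ ≈ 915.35

915 cases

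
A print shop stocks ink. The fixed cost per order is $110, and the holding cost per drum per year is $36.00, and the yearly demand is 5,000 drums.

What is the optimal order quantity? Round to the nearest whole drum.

2DS/H = 2·5,000·110/36 = 30,555.56
EOQ = √30,555.56 ≈ 174.80

175 drums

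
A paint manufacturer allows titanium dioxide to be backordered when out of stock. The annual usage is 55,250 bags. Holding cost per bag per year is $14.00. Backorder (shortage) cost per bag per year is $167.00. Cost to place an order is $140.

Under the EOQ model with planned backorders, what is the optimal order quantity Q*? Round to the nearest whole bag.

1,094 bags

Basic EOQ = √(2·55,250·140/14) = 1,051.190
Backorder adjustment √((H+b)/b) = √((14+167)/167) = 1.0411
Q* = 1,051.190 × 1.0411 ≈ 1,094.36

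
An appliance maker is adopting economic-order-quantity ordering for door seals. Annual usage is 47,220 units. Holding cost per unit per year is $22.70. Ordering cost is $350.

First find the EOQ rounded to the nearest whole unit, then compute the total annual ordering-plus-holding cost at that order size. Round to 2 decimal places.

$27,392.08

Optimal lot size Q* = (2 × 47,220 × $350 / $22.7)^½ ≈ 1,206.70 → Q = 1,207 units
Annual ordering cost = (D/Q)·S = (47,220/1,207) × 350 = $13,692.63
Annual holding cost  = (Q/2)·H = (1,207/2) × 22.7 = $13,699.45
Total = $13,692.63 + $13,699.45 = $27,392.08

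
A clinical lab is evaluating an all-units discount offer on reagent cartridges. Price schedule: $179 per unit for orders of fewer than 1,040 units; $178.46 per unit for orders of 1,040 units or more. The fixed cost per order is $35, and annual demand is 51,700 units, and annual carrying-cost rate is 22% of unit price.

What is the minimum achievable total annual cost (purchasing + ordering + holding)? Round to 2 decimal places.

H₁ = 22%×$179 = $39.3800;  H₂ = 22%×$178.46 = $39.2612
EOQ₁ = √(2×51,700×35/39.3800) = 303.15  (< 1,040, feasible at tier 1)
EOQ₂ = √(2×51,700×35/39.2612) = 303.61  (< 1,040 → use Q = 1,040 at tier-2 price)
TC(tier 1 (EOQ₁), Q≈303.1) = $9,266,238.02
TC(tier 2, Q≈1,040.0) = $9,248,537.73
Minimum at tier 2: $9,248,537.73

$9,248,537.73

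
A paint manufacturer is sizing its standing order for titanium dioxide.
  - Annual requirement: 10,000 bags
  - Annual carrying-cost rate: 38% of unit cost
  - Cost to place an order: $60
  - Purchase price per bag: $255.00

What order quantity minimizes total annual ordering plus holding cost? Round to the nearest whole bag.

111 bags

Holding cost per bag per year: H = 38% × $255 = $96.9000
EOQ = √(2DS/H) = √(2 × 10,000 × 60 / 96.9)
    = √(12,383.90) ≈ 111.28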